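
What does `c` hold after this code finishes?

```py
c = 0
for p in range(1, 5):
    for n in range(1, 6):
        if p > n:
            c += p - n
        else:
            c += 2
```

38

p=1,n=1: not 1>1, c = 0+2 = 2
p=1,n=2: not 1>2, c = 2+2 = 4
p=1,n=3: not 1>3, c = 4+2 = 6
p=1,n=4: not 1>4, c = 6+2 = 8
p=1,n=5: not 1>5, c = 8+2 = 10
p=2,n=1: 2>1, c = 10+1 = 11
p=2,n=2: not 2>2, c = 11+2 = 13
p=2,n=3: not 2>3, c = 13+2 = 15
p=2,n=4: not 2>4, c = 15+2 = 17
p=2,n=5: not 2>5, c = 17+2 = 19
p=3,n=1: 3>1, c = 19+2 = 21
p=3,n=2: 3>2, c = 21+1 = 22
p=3,n=3: not 3>3, c = 22+2 = 24
p=3,n=4: not 3>4, c = 24+2 = 26
p=3,n=5: not 3>5, c = 26+2 = 28
p=4,n=1: 4>1, c = 28+3 = 31
p=4,n=2: 4>2, c = 31+2 = 33
p=4,n=3: 4>3, c = 33+1 = 34
p=4,n=4: not 4>4, c = 34+2 = 36
p=4,n=5: not 4>5, c = 36+2 = 38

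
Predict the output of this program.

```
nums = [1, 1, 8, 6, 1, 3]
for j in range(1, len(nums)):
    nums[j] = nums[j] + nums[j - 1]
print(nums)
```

[1, 2, 10, 16, 17, 20]

j=1: nums[1] = 1+1 = 2 → [1, 2, 8, 6, 1, 3]
j=2: nums[2] = 8+2 = 10 → [1, 2, 10, 6, 1, 3]
j=3: nums[3] = 6+10 = 16 → [1, 2, 10, 16, 1, 3]
j=4: nums[4] = 1+16 = 17 → [1, 2, 10, 16, 17, 3]
j=5: nums[5] = 3+17 = 20 → [1, 2, 10, 16, 17, 20]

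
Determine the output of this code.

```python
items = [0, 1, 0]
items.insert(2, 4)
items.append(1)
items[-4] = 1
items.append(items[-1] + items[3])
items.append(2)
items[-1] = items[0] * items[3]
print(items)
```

[0, 1, 4, 0, 1, 1, 0]

insert 4 at 2 → [0, 1, 4, 0]
append 1 → [0, 1, 4, 0, 1]
items[-4] = 1 → [0, 1, 4, 0, 1]
append items[-1]+items[3] = 1+0 = 1 → [0, 1, 4, 0, 1, 1]
append 2 → [0, 1, 4, 0, 1, 1, 2]
items[-1] = items[0]*items[3] = 0*0 = 0 → [0, 1, 4, 0, 1, 1, 0]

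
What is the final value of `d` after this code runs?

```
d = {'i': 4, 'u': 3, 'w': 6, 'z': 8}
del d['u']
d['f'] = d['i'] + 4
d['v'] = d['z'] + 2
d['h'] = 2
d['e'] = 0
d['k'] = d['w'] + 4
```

del 'u' → {'i': 4, 'w': 6, 'z': 8}
d['f'] = d['i']+4 = 8 → {'i': 4, 'w': 6, 'z': 8, 'f': 8}
d['v'] = d['z']+2 = 10 → {'i': 4, 'w': 6, 'z': 8, 'f': 8, 'v': 10}
d['h'] = 2 → {'i': 4, 'w': 6, 'z': 8, 'f': 8, 'v': 10, 'h': 2}
d['e'] = 0 → {'i': 4, 'w': 6, 'z': 8, 'f': 8, 'v': 10, 'h': 2, 'e': 0}
d['k'] = d['w']+4 = 10 → {'i': 4, 'w': 6, 'z': 8, 'f': 8, 'v': 10, 'h': 2, 'e': 0, 'k': 10}

{'i': 4, 'w': 6, 'z': 8, 'f': 8, 'v': 10, 'h': 2, 'e': 0, 'k': 10}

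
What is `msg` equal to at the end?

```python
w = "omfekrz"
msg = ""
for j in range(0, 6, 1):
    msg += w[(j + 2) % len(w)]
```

j=0: add w[2]='f' → 'f'
j=1: add w[3]='e' → 'fe'
j=2: add w[4]='k' → 'fek'
j=3: add w[5]='r' → 'fekr'
j=4: add w[6]='z' → 'fekrz'
j=5: add w[0]='o' → 'fekrzo'

'fekrzo'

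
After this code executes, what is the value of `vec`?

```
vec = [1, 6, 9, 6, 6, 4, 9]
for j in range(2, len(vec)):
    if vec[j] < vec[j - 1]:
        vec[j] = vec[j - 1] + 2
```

j=2: 9>=6, unchanged → [1, 6, 9, 6, 6, 4, 9]
j=3: 6<9, vec[3] = 9+2 = 11 → [1, 6, 9, 11, 6, 4, 9]
j=4: 6<11, vec[4] = 11+2 = 13 → [1, 6, 9, 11, 13, 4, 9]
j=5: 4<13, vec[5] = 13+2 = 15 → [1, 6, 9, 11, 13, 15, 9]
j=6: 9<15, vec[6] = 15+2 = 17 → [1, 6, 9, 11, 13, 15, 17]

[1, 6, 9, 11, 13, 15, 17]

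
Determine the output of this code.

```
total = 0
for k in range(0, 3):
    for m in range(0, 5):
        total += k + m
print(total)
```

45

k=0,m=0: total = 0+0 = 0
k=0,m=1: total = 0+1 = 1
k=0,m=2: total = 1+2 = 3
k=0,m=3: total = 3+3 = 6
k=0,m=4: total = 6+4 = 10
k=1,m=0: total = 10+1 = 11
k=1,m=1: total = 11+2 = 13
k=1,m=2: total = 13+3 = 16
k=1,m=3: total = 16+4 = 20
k=1,m=4: total = 20+5 = 25
k=2,m=0: total = 25+2 = 27
k=2,m=1: total = 27+3 = 30
k=2,m=2: total = 30+4 = 34
k=2,m=3: total = 34+5 = 39
k=2,m=4: total = 39+6 = 45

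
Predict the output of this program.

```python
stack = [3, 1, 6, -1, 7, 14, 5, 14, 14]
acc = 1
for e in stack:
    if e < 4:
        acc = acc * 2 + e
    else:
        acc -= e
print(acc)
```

e=3: <4, acc = 1*2+3 = 5
e=1: <4, acc = 5*2+1 = 11
e=6: not <4, acc = 11-6 = 5
e=-1: <4, acc = 5*2+(-1) = 9
e=7: not <4, acc = 9-7 = 2
e=14: not <4, acc = 2-14 = -12
e=5: not <4, acc = (-12)-5 = -17
e=14: not <4, acc = (-17)-14 = -31
e=14: not <4, acc = (-31)-14 = -45

-45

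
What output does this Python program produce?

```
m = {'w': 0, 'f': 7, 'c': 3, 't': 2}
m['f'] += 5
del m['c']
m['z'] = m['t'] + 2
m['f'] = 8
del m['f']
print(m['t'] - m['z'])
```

-2

m['f'] = 7+5 = 12 → {'w': 0, 'f': 12, 'c': 3, 't': 2}
del 'c' → {'w': 0, 'f': 12, 't': 2}
m['z'] = m['t']+2 = 4 → {'w': 0, 'f': 12, 't': 2, 'z': 4}
m['f'] = 8 → {'w': 0, 'f': 8, 't': 2, 'z': 4}
del 'f' → {'w': 0, 't': 2, 'z': 4}
m['t']-m['z'] = 2-4 = -2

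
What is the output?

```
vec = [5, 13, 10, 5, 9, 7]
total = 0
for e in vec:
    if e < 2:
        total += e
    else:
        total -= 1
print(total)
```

e=5: not <2, total = 0-1 = -1
e=13: not <2, total = (-1)-1 = -2
e=10: not <2, total = (-2)-1 = -3
e=5: not <2, total = (-3)-1 = -4
e=9: not <2, total = (-4)-1 = -5
e=7: not <2, total = (-5)-1 = -6

-6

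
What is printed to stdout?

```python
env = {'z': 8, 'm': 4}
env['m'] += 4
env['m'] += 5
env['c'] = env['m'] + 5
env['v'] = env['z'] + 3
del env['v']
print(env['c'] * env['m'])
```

234

env['m'] = 4+4 = 8 → {'z': 8, 'm': 8}
env['m'] = 8+5 = 13 → {'z': 8, 'm': 13}
env['c'] = env['m']+5 = 18 → {'z': 8, 'm': 13, 'c': 18}
env['v'] = env['z']+3 = 11 → {'z': 8, 'm': 13, 'c': 18, 'v': 11}
del 'v' → {'z': 8, 'm': 13, 'c': 18}
env['c']*env['m'] = 18*13 = 234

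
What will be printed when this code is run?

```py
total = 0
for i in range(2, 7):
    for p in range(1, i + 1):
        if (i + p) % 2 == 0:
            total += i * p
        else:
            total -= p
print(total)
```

135

i=2,p=1: odd sum, total = 0-1 = -1
i=2,p=2: even sum, total = (-1)+4 = 3
i=3,p=1: even sum, total = 3+3 = 6
i=3,p=2: odd sum, total = 6-2 = 4
i=3,p=3: even sum, total = 4+9 = 13
i=4,p=1: odd sum, total = 13-1 = 12
i=4,p=2: even sum, total = 12+8 = 20
i=4,p=3: odd sum, total = 20-3 = 17
i=4,p=4: even sum, total = 17+16 = 33
i=5,p=1: even sum, total = 33+5 = 38
i=5,p=2: odd sum, total = 38-2 = 36
i=5,p=3: even sum, total = 36+15 = 51
i=5,p=4: odd sum, total = 51-4 = 47
i=5,p=5: even sum, total = 47+25 = 72
i=6,p=1: odd sum, total = 72-1 = 71
i=6,p=2: even sum, total = 71+12 = 83
i=6,p=3: odd sum, total = 83-3 = 80
i=6,p=4: even sum, total = 80+24 = 104
i=6,p=5: odd sum, total = 104-5 = 99
i=6,p=6: even sum, total = 99+36 = 135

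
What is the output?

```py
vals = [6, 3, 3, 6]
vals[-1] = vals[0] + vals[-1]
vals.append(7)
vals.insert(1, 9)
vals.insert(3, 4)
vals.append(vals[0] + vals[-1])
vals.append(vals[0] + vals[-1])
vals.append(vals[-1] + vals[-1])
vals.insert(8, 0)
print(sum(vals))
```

114

vals[-1] = vals[0]+vals[-1] = 6+6 = 12 → [6, 3, 3, 12]
append 7 → [6, 3, 3, 12, 7]
insert 9 at 1 → [6, 9, 3, 3, 12, 7]
insert 4 at 3 → [6, 9, 3, 4, 3, 12, 7]
append vals[0]+vals[-1] = 6+7 = 13 → [6, 9, 3, 4, 3, 12, 7, 13]
append vals[0]+vals[-1] = 6+13 = 19 → [6, 9, 3, 4, 3, 12, 7, 13, 19]
append vals[-1]+vals[-1] = 19+19 = 38 → [6, 9, 3, 4, 3, 12, 7, 13, 19, 38]
insert 0 at 8 → [6, 9, 3, 4, 3, 12, 7, 13, 0, 19, 38]
sum = 114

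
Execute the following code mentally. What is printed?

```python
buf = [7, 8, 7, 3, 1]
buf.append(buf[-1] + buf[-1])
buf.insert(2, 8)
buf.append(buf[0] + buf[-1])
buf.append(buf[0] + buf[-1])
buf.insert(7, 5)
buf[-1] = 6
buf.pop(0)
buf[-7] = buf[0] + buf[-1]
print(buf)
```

append buf[-1]+buf[-1] = 1+1 = 2 → [7, 8, 7, 3, 1, 2]
insert 8 at 2 → [7, 8, 8, 7, 3, 1, 2]
append buf[0]+buf[-1] = 7+2 = 9 → [7, 8, 8, 7, 3, 1, 2, 9]
append buf[0]+buf[-1] = 7+9 = 16 → [7, 8, 8, 7, 3, 1, 2, 9, 16]
insert 5 at 7 → [7, 8, 8, 7, 3, 1, 2, 5, 9, 16]
buf[-1] = 6 → [7, 8, 8, 7, 3, 1, 2, 5, 9, 6]
pop(0) removes 7 → [8, 8, 7, 3, 1, 2, 5, 9, 6]
buf[-7] = buf[0]+buf[-1] = 8+6 = 14 → [8, 8, 14, 3, 1, 2, 5, 9, 6]

[8, 8, 14, 3, 1, 2, 5, 9, 6]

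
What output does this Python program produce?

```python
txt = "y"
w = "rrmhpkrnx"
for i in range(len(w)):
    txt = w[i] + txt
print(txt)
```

xnrkphmrry

i=0: prepend 'r' → 'ry'
i=1: prepend 'r' → 'rry'
i=2: prepend 'm' → 'mrry'
i=3: prepend 'h' → 'hmrry'
i=4: prepend 'p' → 'phmrry'
i=5: prepend 'k' → 'kphmrry'
i=6: prepend 'r' → 'rkphmrry'
i=7: prepend 'n' → 'nrkphmrry'
i=8: prepend 'x' → 'xnrkphmrry'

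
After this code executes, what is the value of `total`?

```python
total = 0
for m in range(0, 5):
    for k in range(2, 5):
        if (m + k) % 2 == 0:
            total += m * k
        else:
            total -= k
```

m=0,k=2: even sum, total = 0+0 = 0
m=0,k=3: odd sum, total = 0-3 = -3
m=0,k=4: even sum, total = (-3)+0 = -3
m=1,k=2: odd sum, total = (-3)-2 = -5
m=1,k=3: even sum, total = (-5)+3 = -2
m=1,k=4: odd sum, total = (-2)-4 = -6
m=2,k=2: even sum, total = (-6)+4 = -2
m=2,k=3: odd sum, total = (-2)-3 = -5
m=2,k=4: even sum, total = (-5)+8 = 3
m=3,k=2: odd sum, total = 3-2 = 1
m=3,k=3: even sum, total = 1+9 = 10
m=3,k=4: odd sum, total = 10-4 = 6
m=4,k=2: even sum, total = 6+8 = 14
m=4,k=3: odd sum, total = 14-3 = 11
m=4,k=4: even sum, total = 11+16 = 27

27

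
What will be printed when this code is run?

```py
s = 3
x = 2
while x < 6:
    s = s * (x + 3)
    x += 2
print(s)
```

x=2: s = 3*5 = 15
x=4: s = 15*7 = 105

105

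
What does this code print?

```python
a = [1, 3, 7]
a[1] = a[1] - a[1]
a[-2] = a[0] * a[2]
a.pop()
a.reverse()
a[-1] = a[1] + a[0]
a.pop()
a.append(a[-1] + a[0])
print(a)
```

a[1] = a[1]-a[1] = 3-3 = 0 → [1, 0, 7]
a[-2] = a[0]*a[2] = 1*7 = 7 → [1, 7, 7]
pop() removes 7 → [1, 7]
reverse → [7, 1]
a[-1] = a[1]+a[0] = 1+7 = 8 → [7, 8]
pop() removes 8 → [7]
append a[-1]+a[0] = 7+7 = 14 → [7, 14]

[7, 14]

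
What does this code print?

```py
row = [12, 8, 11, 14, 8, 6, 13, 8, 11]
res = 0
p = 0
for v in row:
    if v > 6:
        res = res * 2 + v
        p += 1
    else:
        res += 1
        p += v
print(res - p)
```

v=12: >6, res = 0*2+12 = 12; p=1
v=8: >6, res = 12*2+8 = 32; p=2
v=11: >6, res = 32*2+11 = 75; p=3
v=14: >6, res = 75*2+14 = 164; p=4
v=8: >6, res = 164*2+8 = 336; p=5
v=6: not >6, res = 336+1 = 337; p=11
v=13: >6, res = 337*2+13 = 687; p=12
v=8: >6, res = 687*2+8 = 1382; p=13
v=11: >6, res = 1382*2+11 = 2775; p=14
res-p = 2775-14 = 2761

2761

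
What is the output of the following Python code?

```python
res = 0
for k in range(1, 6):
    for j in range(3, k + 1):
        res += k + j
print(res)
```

48

k=3,j=3: res = 0+6 = 6
k=4,j=3: res = 6+7 = 13
k=4,j=4: res = 13+8 = 21
k=5,j=3: res = 21+8 = 29
k=5,j=4: res = 29+9 = 38
k=5,j=5: res = 38+10 = 48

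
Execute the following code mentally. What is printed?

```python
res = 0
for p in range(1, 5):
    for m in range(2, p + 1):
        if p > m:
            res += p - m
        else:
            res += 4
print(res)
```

p=2,m=2: not 2>2, res = 0+4 = 4
p=3,m=2: 3>2, res = 4+1 = 5
p=3,m=3: not 3>3, res = 5+4 = 9
p=4,m=2: 4>2, res = 9+2 = 11
p=4,m=3: 4>3, res = 11+1 = 12
p=4,m=4: not 4>4, res = 12+4 = 16

16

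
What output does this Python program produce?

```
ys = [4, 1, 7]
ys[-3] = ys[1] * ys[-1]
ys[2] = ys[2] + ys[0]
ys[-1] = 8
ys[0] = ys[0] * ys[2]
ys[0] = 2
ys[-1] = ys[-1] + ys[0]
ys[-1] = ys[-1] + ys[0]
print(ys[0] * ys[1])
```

2

ys[-3] = ys[1]*ys[-1] = 1*7 = 7 → [7, 1, 7]
ys[2] = ys[2]+ys[0] = 7+7 = 14 → [7, 1, 14]
ys[-1] = 8 → [7, 1, 8]
ys[0] = ys[0]*ys[2] = 7*8 = 56 → [56, 1, 8]
ys[0] = 2 → [2, 1, 8]
ys[-1] = ys[-1]+ys[0] = 8+2 = 10 → [2, 1, 10]
ys[-1] = ys[-1]+ys[0] = 10+2 = 12 → [2, 1, 12]
ys[0]*ys[1] = 2*1 = 2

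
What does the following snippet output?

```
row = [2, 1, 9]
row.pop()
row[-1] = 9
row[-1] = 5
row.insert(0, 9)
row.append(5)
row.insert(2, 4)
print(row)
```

pop() removes 9 → [2, 1]
row[-1] = 9 → [2, 9]
row[-1] = 5 → [2, 5]
insert 9 at 0 → [9, 2, 5]
append 5 → [9, 2, 5, 5]
insert 4 at 2 → [9, 2, 4, 5, 5]

[9, 2, 4, 5, 5]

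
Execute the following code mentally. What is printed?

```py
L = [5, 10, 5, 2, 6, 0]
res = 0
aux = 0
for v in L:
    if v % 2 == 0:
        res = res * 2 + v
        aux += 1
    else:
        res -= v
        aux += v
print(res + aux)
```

-6

v=5: not even, res = 0-5 = -5; aux=5
v=10: even, res = (-5)*2+10 = 0; aux=6
v=5: not even, res = 0-5 = -5; aux=11
v=2: even, res = (-5)*2+2 = -8; aux=12
v=6: even, res = (-8)*2+6 = -10; aux=13
v=0: even, res = (-10)*2+0 = -20; aux=14
res+aux = (-20)+14 = -6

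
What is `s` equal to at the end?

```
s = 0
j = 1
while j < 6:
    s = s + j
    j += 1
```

j=1: s = 0+1 = 1
j=2: s = 1+2 = 3
j=3: s = 3+3 = 6
j=4: s = 6+4 = 10
j=5: s = 10+5 = 15

15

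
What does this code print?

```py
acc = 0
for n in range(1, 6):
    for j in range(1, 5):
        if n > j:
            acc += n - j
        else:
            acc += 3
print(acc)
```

50

n=1,j=1: not 1>1, acc = 0+3 = 3
n=1,j=2: not 1>2, acc = 3+3 = 6
n=1,j=3: not 1>3, acc = 6+3 = 9
n=1,j=4: not 1>4, acc = 9+3 = 12
n=2,j=1: 2>1, acc = 12+1 = 13
n=2,j=2: not 2>2, acc = 13+3 = 16
n=2,j=3: not 2>3, acc = 16+3 = 19
n=2,j=4: not 2>4, acc = 19+3 = 22
n=3,j=1: 3>1, acc = 22+2 = 24
n=3,j=2: 3>2, acc = 24+1 = 25
n=3,j=3: not 3>3, acc = 25+3 = 28
n=3,j=4: not 3>4, acc = 28+3 = 31
n=4,j=1: 4>1, acc = 31+3 = 34
n=4,j=2: 4>2, acc = 34+2 = 36
n=4,j=3: 4>3, acc = 36+1 = 37
n=4,j=4: not 4>4, acc = 37+3 = 40
n=5,j=1: 5>1, acc = 40+4 = 44
n=5,j=2: 5>2, acc = 44+3 = 47
n=5,j=3: 5>3, acc = 47+2 = 49
n=5,j=4: 5>4, acc = 49+1 = 50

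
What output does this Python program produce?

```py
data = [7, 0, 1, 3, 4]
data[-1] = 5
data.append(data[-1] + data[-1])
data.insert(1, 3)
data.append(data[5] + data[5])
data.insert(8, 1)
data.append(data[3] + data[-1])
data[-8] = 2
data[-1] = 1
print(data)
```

data[-1] = 5 → [7, 0, 1, 3, 5]
append data[-1]+data[-1] = 5+5 = 10 → [7, 0, 1, 3, 5, 10]
insert 3 at 1 → [7, 3, 0, 1, 3, 5, 10]
append data[5]+data[5] = 5+5 = 10 → [7, 3, 0, 1, 3, 5, 10, 10]
insert 1 at 8 → [7, 3, 0, 1, 3, 5, 10, 10, 1]
append data[3]+data[-1] = 1+1 = 2 → [7, 3, 0, 1, 3, 5, 10, 10, 1, 2]
data[-8] = 2 → [7, 3, 2, 1, 3, 5, 10, 10, 1, 2]
data[-1] = 1 → [7, 3, 2, 1, 3, 5, 10, 10, 1, 1]

[7, 3, 2, 1, 3, 5, 10, 10, 1, 1]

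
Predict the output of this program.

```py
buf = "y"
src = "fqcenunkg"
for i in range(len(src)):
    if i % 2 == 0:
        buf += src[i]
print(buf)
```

i=0: add 'f' → 'yf'
i=1: skip
i=2: add 'c' → 'yfc'
i=3: skip
i=4: add 'n' → 'yfcn'
i=5: skip
i=6: add 'n' → 'yfcnn'
i=7: skip
i=8: add 'g' → 'yfcnng'

yfcnng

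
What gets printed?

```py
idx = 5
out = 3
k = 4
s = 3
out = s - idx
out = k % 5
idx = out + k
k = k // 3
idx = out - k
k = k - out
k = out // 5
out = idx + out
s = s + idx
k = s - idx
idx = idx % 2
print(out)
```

7

out = 3-5 = -2
out = 4%5 = 4
idx = 4+4 = 8
k = 4//3 = 1
idx = 4-1 = 3
k = 1-4 = -3
k = 4//5 = 0
out = 3+4 = 7
s = 3+3 = 6
k = 6-3 = 3
idx = 3%2 = 1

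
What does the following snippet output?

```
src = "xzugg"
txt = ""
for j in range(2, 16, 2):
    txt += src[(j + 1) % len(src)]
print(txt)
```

j=2: add src[3]='g' → 'g'
j=4: add src[0]='x' → 'gx'
j=6: add src[2]='u' → 'gxu'
j=8: add src[4]='g' → 'gxug'
j=10: add src[1]='z' → 'gxugz'
j=12: add src[3]='g' → 'gxugzg'
j=14: add src[0]='x' → 'gxugzgx'

gxugzgx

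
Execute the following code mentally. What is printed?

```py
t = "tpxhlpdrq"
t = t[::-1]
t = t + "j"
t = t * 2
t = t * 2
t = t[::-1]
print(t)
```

reverse → 'qrdplhxpt'
+ 'j' → 'qrdplhxptj'
repeat ×2 → 'qrdplhxptjqrdplhxptj'
repeat ×2 → 'qrdplhxptjqrdplhxptjqrdplhxptjqrdplhxptj'
reverse → 'jtpxhlpdrqjtpxhlpdrqjtpxhlpdrqjtpxhlpdrq'

jtpxhlpdrqjtpxhlpdrqjtpxhlpdrqjtpxhlpdrq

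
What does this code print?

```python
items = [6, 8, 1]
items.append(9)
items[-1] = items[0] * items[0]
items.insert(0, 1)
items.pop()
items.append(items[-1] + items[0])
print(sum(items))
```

18

append 9 → [6, 8, 1, 9]
items[-1] = items[0]*items[0] = 6*6 = 36 → [6, 8, 1, 36]
insert 1 at 0 → [1, 6, 8, 1, 36]
pop() removes 36 → [1, 6, 8, 1]
append items[-1]+items[0] = 1+1 = 2 → [1, 6, 8, 1, 2]
sum = 18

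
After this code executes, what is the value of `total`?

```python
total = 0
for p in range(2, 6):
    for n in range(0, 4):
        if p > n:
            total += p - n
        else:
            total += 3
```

p=2,n=0: 2>0, total = 0+2 = 2
p=2,n=1: 2>1, total = 2+1 = 3
p=2,n=2: not 2>2, total = 3+3 = 6
p=2,n=3: not 2>3, total = 6+3 = 9
p=3,n=0: 3>0, total = 9+3 = 12
p=3,n=1: 3>1, total = 12+2 = 14
p=3,n=2: 3>2, total = 14+1 = 15
p=3,n=3: not 3>3, total = 15+3 = 18
p=4,n=0: 4>0, total = 18+4 = 22
p=4,n=1: 4>1, total = 22+3 = 25
p=4,n=2: 4>2, total = 25+2 = 27
p=4,n=3: 4>3, total = 27+1 = 28
p=5,n=0: 5>0, total = 28+5 = 33
p=5,n=1: 5>1, total = 33+4 = 37
p=5,n=2: 5>2, total = 37+3 = 40
p=5,n=3: 5>3, total = 40+2 = 42

42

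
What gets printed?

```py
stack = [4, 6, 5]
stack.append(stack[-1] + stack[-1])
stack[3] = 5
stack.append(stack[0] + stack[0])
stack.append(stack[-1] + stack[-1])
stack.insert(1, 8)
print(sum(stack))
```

append stack[-1]+stack[-1] = 5+5 = 10 → [4, 6, 5, 10]
stack[3] = 5 → [4, 6, 5, 5]
append stack[0]+stack[0] = 4+4 = 8 → [4, 6, 5, 5, 8]
append stack[-1]+stack[-1] = 8+8 = 16 → [4, 6, 5, 5, 8, 16]
insert 8 at 1 → [4, 8, 6, 5, 5, 8, 16]
sum = 52

52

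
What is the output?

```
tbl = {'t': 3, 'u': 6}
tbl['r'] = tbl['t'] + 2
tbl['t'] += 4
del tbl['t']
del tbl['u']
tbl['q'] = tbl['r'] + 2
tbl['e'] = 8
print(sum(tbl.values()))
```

tbl['r'] = tbl['t']+2 = 5 → {'t': 3, 'u': 6, 'r': 5}
tbl['t'] = 3+4 = 7 → {'t': 7, 'u': 6, 'r': 5}
del 't' → {'u': 6, 'r': 5}
del 'u' → {'r': 5}
tbl['q'] = tbl['r']+2 = 7 → {'r': 5, 'q': 7}
tbl['e'] = 8 → {'r': 5, 'q': 7, 'e': 8}
sum of values = 20

20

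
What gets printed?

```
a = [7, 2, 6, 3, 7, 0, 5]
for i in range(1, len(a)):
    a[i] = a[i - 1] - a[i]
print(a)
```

i=1: a[1] = 7-2 = 5 → [7, 5, 6, 3, 7, 0, 5]
i=2: a[2] = 5-6 = -1 → [7, 5, -1, 3, 7, 0, 5]
i=3: a[3] = (-1)-3 = -4 → [7, 5, -1, -4, 7, 0, 5]
i=4: a[4] = (-4)-7 = -11 → [7, 5, -1, -4, -11, 0, 5]
i=5: a[5] = (-11)-0 = -11 → [7, 5, -1, -4, -11, -11, 5]
i=6: a[6] = (-11)-5 = -16 → [7, 5, -1, -4, -11, -11, -16]

[7, 5, -1, -4, -11, -11, -16]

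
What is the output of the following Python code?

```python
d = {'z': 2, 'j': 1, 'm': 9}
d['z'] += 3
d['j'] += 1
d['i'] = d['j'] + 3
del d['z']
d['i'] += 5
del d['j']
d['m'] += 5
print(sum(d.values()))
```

24

d['z'] = 2+3 = 5 → {'z': 5, 'j': 1, 'm': 9}
d['j'] = 1+1 = 2 → {'z': 5, 'j': 2, 'm': 9}
d['i'] = d['j']+3 = 5 → {'z': 5, 'j': 2, 'm': 9, 'i': 5}
del 'z' → {'j': 2, 'm': 9, 'i': 5}
d['i'] = 5+5 = 10 → {'j': 2, 'm': 9, 'i': 10}
del 'j' → {'m': 9, 'i': 10}
d['m'] = 9+5 = 14 → {'m': 14, 'i': 10}
sum of values = 24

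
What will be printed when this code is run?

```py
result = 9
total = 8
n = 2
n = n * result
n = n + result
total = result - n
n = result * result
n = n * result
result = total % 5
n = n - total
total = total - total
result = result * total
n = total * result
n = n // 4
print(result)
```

0

n = 2*9 = 18
n = 18+9 = 27
total = 9-27 = -18
n = 9*9 = 81
n = 81*9 = 729
result = (-18)%5 = 2
n = 729-(-18) = 747
total = (-18)-(-18) = 0
result = 2*0 = 0
n = 0*0 = 0
n = 0//4 = 0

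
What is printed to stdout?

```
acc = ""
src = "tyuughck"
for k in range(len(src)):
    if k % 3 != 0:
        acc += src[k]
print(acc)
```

k=0: skip
k=1: add 'y' → 'y'
k=2: add 'u' → 'yu'
k=3: skip
k=4: add 'g' → 'yug'
k=5: add 'h' → 'yugh'
k=6: skip
k=7: add 'k' → 'yughk'

yughk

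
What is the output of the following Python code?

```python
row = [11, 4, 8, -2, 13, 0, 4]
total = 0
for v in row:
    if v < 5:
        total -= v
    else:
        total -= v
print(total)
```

-38

v=11: not <5, total = 0-11 = -11
v=4: <5, total = (-11)-4 = -15
v=8: not <5, total = (-15)-8 = -23
v=-2: <5, total = (-23)-(-2) = -21
v=13: not <5, total = (-21)-13 = -34
v=0: <5, total = (-34)-0 = -34
v=4: <5, total = (-34)-4 = -38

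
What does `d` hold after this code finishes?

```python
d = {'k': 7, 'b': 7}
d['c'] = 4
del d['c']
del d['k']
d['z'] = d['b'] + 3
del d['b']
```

d['c'] = 4 → {'k': 7, 'b': 7, 'c': 4}
del 'c' → {'k': 7, 'b': 7}
del 'k' → {'b': 7}
d['z'] = d['b']+3 = 10 → {'b': 7, 'z': 10}
del 'b' → {'z': 10}

{'z': 10}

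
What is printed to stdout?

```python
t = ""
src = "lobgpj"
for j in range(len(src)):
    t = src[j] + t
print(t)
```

j=0: prepend 'l' → 'l'
j=1: prepend 'o' → 'ol'
j=2: prepend 'b' → 'bol'
j=3: prepend 'g' → 'gbol'
j=4: prepend 'p' → 'pgbol'
j=5: prepend 'j' → 'jpgbol'

jpgbol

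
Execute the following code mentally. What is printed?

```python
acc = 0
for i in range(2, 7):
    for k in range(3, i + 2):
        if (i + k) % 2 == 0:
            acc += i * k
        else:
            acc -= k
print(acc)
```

i=2,k=3: odd sum, acc = 0-3 = -3
i=3,k=3: even sum, acc = (-3)+9 = 6
i=3,k=4: odd sum, acc = 6-4 = 2
i=4,k=3: odd sum, acc = 2-3 = -1
i=4,k=4: even sum, acc = (-1)+16 = 15
i=4,k=5: odd sum, acc = 15-5 = 10
i=5,k=3: even sum, acc = 10+15 = 25
i=5,k=4: odd sum, acc = 25-4 = 21
i=5,k=5: even sum, acc = 21+25 = 46
i=5,k=6: odd sum, acc = 46-6 = 40
i=6,k=3: odd sum, acc = 40-3 = 37
i=6,k=4: even sum, acc = 37+24 = 61
i=6,k=5: odd sum, acc = 61-5 = 56
i=6,k=6: even sum, acc = 56+36 = 92
i=6,k=7: odd sum, acc = 92-7 = 85

85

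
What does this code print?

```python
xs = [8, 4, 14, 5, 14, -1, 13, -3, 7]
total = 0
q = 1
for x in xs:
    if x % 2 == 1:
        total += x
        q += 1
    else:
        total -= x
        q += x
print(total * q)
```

x=8: not odd, total = 0-8 = -8; q=9
x=4: not odd, total = (-8)-4 = -12; q=13
x=14: not odd, total = (-12)-14 = -26; q=27
x=5: odd, total = (-26)+5 = -21; q=28
x=14: not odd, total = (-21)-14 = -35; q=42
x=-1: odd, total = (-35)+(-1) = -36; q=43
x=13: odd, total = (-36)+13 = -23; q=44
x=-3: odd, total = (-23)+(-3) = -26; q=45
x=7: odd, total = (-26)+7 = -19; q=46
total*q = (-19)*46 = -874

-874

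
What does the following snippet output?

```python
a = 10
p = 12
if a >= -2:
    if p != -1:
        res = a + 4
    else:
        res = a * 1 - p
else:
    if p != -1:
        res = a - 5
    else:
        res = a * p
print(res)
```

14

a=10, p=12
a >= -2 is True; p != -1 is True
→ res = a + 4 = 14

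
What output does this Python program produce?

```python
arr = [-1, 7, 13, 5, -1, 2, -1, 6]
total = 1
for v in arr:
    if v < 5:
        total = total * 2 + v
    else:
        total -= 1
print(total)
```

v=-1: <5, total = 1*2+(-1) = 1
v=7: not <5, total = 1-1 = 0
v=13: not <5, total = 0-1 = -1
v=5: not <5, total = (-1)-1 = -2
v=-1: <5, total = (-2)*2+(-1) = -5
v=2: <5, total = (-5)*2+2 = -8
v=-1: <5, total = (-8)*2+(-1) = -17
v=6: not <5, total = (-17)-1 = -18

-18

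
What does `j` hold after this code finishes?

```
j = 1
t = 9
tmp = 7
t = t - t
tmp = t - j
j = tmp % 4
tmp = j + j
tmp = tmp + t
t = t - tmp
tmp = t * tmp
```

t = 9-9 = 0
tmp = 0-1 = -1
j = (-1)%4 = 3
tmp = 3+3 = 6
tmp = 6+0 = 6
t = 0-6 = -6
tmp = (-6)*6 = -36

3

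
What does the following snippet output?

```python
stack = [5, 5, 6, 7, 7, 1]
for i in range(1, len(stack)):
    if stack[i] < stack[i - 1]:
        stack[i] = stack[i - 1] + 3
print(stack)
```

i=1: 5>=5, unchanged → [5, 5, 6, 7, 7, 1]
i=2: 6>=5, unchanged → [5, 5, 6, 7, 7, 1]
i=3: 7>=6, unchanged → [5, 5, 6, 7, 7, 1]
i=4: 7>=7, unchanged → [5, 5, 6, 7, 7, 1]
i=5: 1<7, stack[5] = 7+3 = 10 → [5, 5, 6, 7, 7, 10]

[5, 5, 6, 7, 7, 10]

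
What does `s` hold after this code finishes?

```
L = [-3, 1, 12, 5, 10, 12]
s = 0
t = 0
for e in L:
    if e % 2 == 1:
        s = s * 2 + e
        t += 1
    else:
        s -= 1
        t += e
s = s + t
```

e=-3: odd, s = 0*2+(-3) = -3; t=1
e=1: odd, s = (-3)*2+1 = -5; t=2
e=12: not odd, s = (-5)-1 = -6; t=14
e=5: odd, s = (-6)*2+5 = -7; t=15
e=10: not odd, s = (-7)-1 = -8; t=25
e=12: not odd, s = (-8)-1 = -9; t=37
s+t = (-9)+37 = 28

28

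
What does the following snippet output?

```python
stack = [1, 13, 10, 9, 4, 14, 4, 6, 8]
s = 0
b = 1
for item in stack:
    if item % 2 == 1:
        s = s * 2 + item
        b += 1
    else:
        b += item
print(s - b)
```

-11

item=1: odd, s = 0*2+1 = 1; b=2
item=13: odd, s = 1*2+13 = 15; b=3
item=10: not odd; b=13
item=9: odd, s = 15*2+9 = 39; b=14
item=4: not odd; b=18
item=14: not odd; b=32
item=4: not odd; b=36
item=6: not odd; b=42
item=8: not odd; b=50
s-b = 39-50 = -11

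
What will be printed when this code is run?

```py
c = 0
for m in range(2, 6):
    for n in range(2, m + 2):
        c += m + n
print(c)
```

m=2,n=2: c = 0+4 = 4
m=2,n=3: c = 4+5 = 9
m=3,n=2: c = 9+5 = 14
m=3,n=3: c = 14+6 = 20
m=3,n=4: c = 20+7 = 27
m=4,n=2: c = 27+6 = 33
m=4,n=3: c = 33+7 = 40
m=4,n=4: c = 40+8 = 48
m=4,n=5: c = 48+9 = 57
m=5,n=2: c = 57+7 = 64
m=5,n=3: c = 64+8 = 72
m=5,n=4: c = 72+9 = 81
m=5,n=5: c = 81+10 = 91
m=5,n=6: c = 91+11 = 102

102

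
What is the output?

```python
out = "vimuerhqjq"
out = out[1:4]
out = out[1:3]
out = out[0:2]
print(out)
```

slice [1:4] → 'imu'
slice [1:3] → 'mu'
slice [0:2] → 'mu'

mu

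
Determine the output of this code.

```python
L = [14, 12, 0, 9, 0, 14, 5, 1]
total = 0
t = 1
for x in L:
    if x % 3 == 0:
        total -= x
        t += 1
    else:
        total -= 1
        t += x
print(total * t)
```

-975

x=14: not %3==0, total = 0-1 = -1; t=15
x=12: %3==0, total = (-1)-12 = -13; t=16
x=0: %3==0, total = (-13)-0 = -13; t=17
x=9: %3==0, total = (-13)-9 = -22; t=18
x=0: %3==0, total = (-22)-0 = -22; t=19
x=14: not %3==0, total = (-22)-1 = -23; t=33
x=5: not %3==0, total = (-23)-1 = -24; t=38
x=1: not %3==0, total = (-24)-1 = -25; t=39
total*t = (-25)*39 = -975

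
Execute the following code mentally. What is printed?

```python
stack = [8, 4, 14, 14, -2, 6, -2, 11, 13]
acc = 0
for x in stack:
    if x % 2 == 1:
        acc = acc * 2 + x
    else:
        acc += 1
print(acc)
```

x=8: not odd, acc = 0+1 = 1
x=4: not odd, acc = 1+1 = 2
x=14: not odd, acc = 2+1 = 3
x=14: not odd, acc = 3+1 = 4
x=-2: not odd, acc = 4+1 = 5
x=6: not odd, acc = 5+1 = 6
x=-2: not odd, acc = 6+1 = 7
x=11: odd, acc = 7*2+11 = 25
x=13: odd, acc = 25*2+13 = 63

63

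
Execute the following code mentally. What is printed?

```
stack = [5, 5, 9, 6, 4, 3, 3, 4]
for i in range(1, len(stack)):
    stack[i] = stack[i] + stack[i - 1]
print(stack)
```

[5, 10, 19, 25, 29, 32, 35, 39]

i=1: stack[1] = 5+5 = 10 → [5, 10, 9, 6, 4, 3, 3, 4]
i=2: stack[2] = 9+10 = 19 → [5, 10, 19, 6, 4, 3, 3, 4]
i=3: stack[3] = 6+19 = 25 → [5, 10, 19, 25, 4, 3, 3, 4]
i=4: stack[4] = 4+25 = 29 → [5, 10, 19, 25, 29, 3, 3, 4]
i=5: stack[5] = 3+29 = 32 → [5, 10, 19, 25, 29, 32, 3, 4]
i=6: stack[6] = 3+32 = 35 → [5, 10, 19, 25, 29, 32, 35, 4]
i=7: stack[7] = 4+35 = 39 → [5, 10, 19, 25, 29, 32, 35, 39]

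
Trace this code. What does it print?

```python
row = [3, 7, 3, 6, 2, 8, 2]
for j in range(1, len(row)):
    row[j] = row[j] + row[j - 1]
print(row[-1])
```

j=1: row[1] = 7+3 = 10 → [3, 10, 3, 6, 2, 8, 2]
j=2: row[2] = 3+10 = 13 → [3, 10, 13, 6, 2, 8, 2]
j=3: row[3] = 6+13 = 19 → [3, 10, 13, 19, 2, 8, 2]
j=4: row[4] = 2+19 = 21 → [3, 10, 13, 19, 21, 8, 2]
j=5: row[5] = 8+21 = 29 → [3, 10, 13, 19, 21, 29, 2]
j=6: row[6] = 2+29 = 31 → [3, 10, 13, 19, 21, 29, 31]

31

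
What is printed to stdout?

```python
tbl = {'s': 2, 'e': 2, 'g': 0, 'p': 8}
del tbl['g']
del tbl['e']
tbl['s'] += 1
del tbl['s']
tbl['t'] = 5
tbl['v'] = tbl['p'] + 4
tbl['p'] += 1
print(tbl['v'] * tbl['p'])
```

del 'g' → {'s': 2, 'e': 2, 'p': 8}
del 'e' → {'s': 2, 'p': 8}
tbl['s'] = 2+1 = 3 → {'s': 3, 'p': 8}
del 's' → {'p': 8}
tbl['t'] = 5 → {'p': 8, 't': 5}
tbl['v'] = tbl['p']+4 = 12 → {'p': 8, 't': 5, 'v': 12}
tbl['p'] = 8+1 = 9 → {'p': 9, 't': 5, 'v': 12}
tbl['v']*tbl['p'] = 12*9 = 108

108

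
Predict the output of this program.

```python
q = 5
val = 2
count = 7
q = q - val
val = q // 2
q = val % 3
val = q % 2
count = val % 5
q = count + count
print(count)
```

q = 5-2 = 3
val = 3//2 = 1
q = 1%3 = 1
val = 1%2 = 1
count = 1%5 = 1
q = 1+1 = 2

1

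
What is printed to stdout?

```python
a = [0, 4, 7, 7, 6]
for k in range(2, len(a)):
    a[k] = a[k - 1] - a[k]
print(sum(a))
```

k=2: a[2] = 4-7 = -3 → [0, 4, -3, 7, 6]
k=3: a[3] = (-3)-7 = -10 → [0, 4, -3, -10, 6]
k=4: a[4] = (-10)-6 = -16 → [0, 4, -3, -10, -16]
sum = -25

-25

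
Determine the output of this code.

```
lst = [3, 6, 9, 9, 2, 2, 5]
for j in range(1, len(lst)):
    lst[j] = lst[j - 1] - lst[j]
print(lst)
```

j=1: lst[1] = 3-6 = -3 → [3, -3, 9, 9, 2, 2, 5]
j=2: lst[2] = (-3)-9 = -12 → [3, -3, -12, 9, 2, 2, 5]
j=3: lst[3] = (-12)-9 = -21 → [3, -3, -12, -21, 2, 2, 5]
j=4: lst[4] = (-21)-2 = -23 → [3, -3, -12, -21, -23, 2, 5]
j=5: lst[5] = (-23)-2 = -25 → [3, -3, -12, -21, -23, -25, 5]
j=6: lst[6] = (-25)-5 = -30 → [3, -3, -12, -21, -23, -25, -30]

[3, -3, -12, -21, -23, -25, -30]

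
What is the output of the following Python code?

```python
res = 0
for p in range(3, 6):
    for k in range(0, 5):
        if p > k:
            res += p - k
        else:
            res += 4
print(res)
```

p=3,k=0: 3>0, res = 0+3 = 3
p=3,k=1: 3>1, res = 3+2 = 5
p=3,k=2: 3>2, res = 5+1 = 6
p=3,k=3: not 3>3, res = 6+4 = 10
p=3,k=4: not 3>4, res = 10+4 = 14
p=4,k=0: 4>0, res = 14+4 = 18
p=4,k=1: 4>1, res = 18+3 = 21
p=4,k=2: 4>2, res = 21+2 = 23
p=4,k=3: 4>3, res = 23+1 = 24
p=4,k=4: not 4>4, res = 24+4 = 28
p=5,k=0: 5>0, res = 28+5 = 33
p=5,k=1: 5>1, res = 33+4 = 37
p=5,k=2: 5>2, res = 37+3 = 40
p=5,k=3: 5>3, res = 40+2 = 42
p=5,k=4: 5>4, res = 42+1 = 43

43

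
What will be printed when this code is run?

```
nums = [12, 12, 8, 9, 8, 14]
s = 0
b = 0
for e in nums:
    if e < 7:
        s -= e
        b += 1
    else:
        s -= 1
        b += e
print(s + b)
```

e=12: not <7, s = 0-1 = -1; b=12
e=12: not <7, s = (-1)-1 = -2; b=24
e=8: not <7, s = (-2)-1 = -3; b=32
e=9: not <7, s = (-3)-1 = -4; b=41
e=8: not <7, s = (-4)-1 = -5; b=49
e=14: not <7, s = (-5)-1 = -6; b=63
s+b = (-6)+63 = 57

57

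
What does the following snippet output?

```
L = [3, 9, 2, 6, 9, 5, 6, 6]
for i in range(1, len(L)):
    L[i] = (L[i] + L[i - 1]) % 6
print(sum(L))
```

24

i=1: L[1] = (9+3)%6 = 0 → [3, 0, 2, 6, 9, 5, 6, 6]
i=2: L[2] = (2+0)%6 = 2 → [3, 0, 2, 6, 9, 5, 6, 6]
i=3: L[3] = (6+2)%6 = 2 → [3, 0, 2, 2, 9, 5, 6, 6]
i=4: L[4] = (9+2)%6 = 5 → [3, 0, 2, 2, 5, 5, 6, 6]
i=5: L[5] = (5+5)%6 = 4 → [3, 0, 2, 2, 5, 4, 6, 6]
i=6: L[6] = (6+4)%6 = 4 → [3, 0, 2, 2, 5, 4, 4, 6]
i=7: L[7] = (6+4)%6 = 4 → [3, 0, 2, 2, 5, 4, 4, 4]
sum = 24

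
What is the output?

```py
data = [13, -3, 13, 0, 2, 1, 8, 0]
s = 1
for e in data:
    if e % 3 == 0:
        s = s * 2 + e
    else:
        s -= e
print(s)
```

e=13: not %3==0, s = 1-13 = -12
e=-3: %3==0, s = (-12)*2+(-3) = -27
e=13: not %3==0, s = (-27)-13 = -40
e=0: %3==0, s = (-40)*2+0 = -80
e=2: not %3==0, s = (-80)-2 = -82
e=1: not %3==0, s = (-82)-1 = -83
e=8: not %3==0, s = (-83)-8 = -91
e=0: %3==0, s = (-91)*2+0 = -182

-182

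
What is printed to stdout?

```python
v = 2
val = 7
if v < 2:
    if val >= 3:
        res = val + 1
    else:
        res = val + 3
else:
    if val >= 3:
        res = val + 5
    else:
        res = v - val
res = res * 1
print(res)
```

12

v=2, val=7
v < 2 is False; val >= 3 is True
→ res = val + 5 = 12
res = 12*1 = 12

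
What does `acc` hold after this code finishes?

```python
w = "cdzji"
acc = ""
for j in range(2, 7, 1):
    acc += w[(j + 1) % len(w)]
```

'jicdz'

j=2: add w[3]='j' → 'j'
j=3: add w[4]='i' → 'ji'
j=4: add w[0]='c' → 'jic'
j=5: add w[1]='d' → 'jicd'
j=6: add w[2]='z' → 'jicdz'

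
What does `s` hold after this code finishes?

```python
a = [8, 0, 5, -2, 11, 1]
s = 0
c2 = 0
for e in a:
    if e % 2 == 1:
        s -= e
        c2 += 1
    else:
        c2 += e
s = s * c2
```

e=8: not odd; c2=8
e=0: not odd; c2=8
e=5: odd, s = 0-5 = -5; c2=9
e=-2: not odd; c2=7
e=11: odd, s = (-5)-11 = -16; c2=8
e=1: odd, s = (-16)-1 = -17; c2=9
s*c2 = (-17)*9 = -153

-153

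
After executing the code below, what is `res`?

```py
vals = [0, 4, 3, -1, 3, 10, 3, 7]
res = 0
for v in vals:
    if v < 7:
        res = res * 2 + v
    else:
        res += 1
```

96

v=0: <7, res = 0*2+0 = 0
v=4: <7, res = 0*2+4 = 4
v=3: <7, res = 4*2+3 = 11
v=-1: <7, res = 11*2+(-1) = 21
v=3: <7, res = 21*2+3 = 45
v=10: not <7, res = 45+1 = 46
v=3: <7, res = 46*2+3 = 95
v=7: not <7, res = 95+1 = 96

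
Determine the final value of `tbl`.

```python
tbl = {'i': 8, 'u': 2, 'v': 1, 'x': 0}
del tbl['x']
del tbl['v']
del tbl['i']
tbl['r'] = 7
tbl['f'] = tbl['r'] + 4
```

del 'x' → {'i': 8, 'u': 2, 'v': 1}
del 'v' → {'i': 8, 'u': 2}
del 'i' → {'u': 2}
tbl['r'] = 7 → {'u': 2, 'r': 7}
tbl['f'] = tbl['r']+4 = 11 → {'u': 2, 'r': 7, 'f': 11}

{'u': 2, 'r': 7, 'f': 11}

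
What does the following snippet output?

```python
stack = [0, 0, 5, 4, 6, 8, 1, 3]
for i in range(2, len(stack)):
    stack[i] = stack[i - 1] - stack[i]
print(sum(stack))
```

-103

i=2: stack[2] = 0-5 = -5 → [0, 0, -5, 4, 6, 8, 1, 3]
i=3: stack[3] = (-5)-4 = -9 → [0, 0, -5, -9, 6, 8, 1, 3]
i=4: stack[4] = (-9)-6 = -15 → [0, 0, -5, -9, -15, 8, 1, 3]
i=5: stack[5] = (-15)-8 = -23 → [0, 0, -5, -9, -15, -23, 1, 3]
i=6: stack[6] = (-23)-1 = -24 → [0, 0, -5, -9, -15, -23, -24, 3]
i=7: stack[7] = (-24)-3 = -27 → [0, 0, -5, -9, -15, -23, -24, -27]
sum = -103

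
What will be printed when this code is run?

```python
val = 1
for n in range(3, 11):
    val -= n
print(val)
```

n=3: val = 1-3 = -2
n=4: val = (-2)-4 = -6
n=5: val = (-6)-5 = -11
n=6: val = (-11)-6 = -17
n=7: val = (-17)-7 = -24
n=8: val = (-24)-8 = -32
n=9: val = (-32)-9 = -41
n=10: val = (-41)-10 = -51

-51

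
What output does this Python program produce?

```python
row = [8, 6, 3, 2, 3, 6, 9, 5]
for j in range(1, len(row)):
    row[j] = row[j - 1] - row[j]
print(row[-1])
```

j=1: row[1] = 8-6 = 2 → [8, 2, 3, 2, 3, 6, 9, 5]
j=2: row[2] = 2-3 = -1 → [8, 2, -1, 2, 3, 6, 9, 5]
j=3: row[3] = (-1)-2 = -3 → [8, 2, -1, -3, 3, 6, 9, 5]
j=4: row[4] = (-3)-3 = -6 → [8, 2, -1, -3, -6, 6, 9, 5]
j=5: row[5] = (-6)-6 = -12 → [8, 2, -1, -3, -6, -12, 9, 5]
j=6: row[6] = (-12)-9 = -21 → [8, 2, -1, -3, -6, -12, -21, 5]
j=7: row[7] = (-21)-5 = -26 → [8, 2, -1, -3, -6, -12, -21, -26]

-26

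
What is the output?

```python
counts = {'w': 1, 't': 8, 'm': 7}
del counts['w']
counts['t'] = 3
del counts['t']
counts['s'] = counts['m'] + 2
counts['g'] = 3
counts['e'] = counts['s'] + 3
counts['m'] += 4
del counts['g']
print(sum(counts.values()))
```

32

del 'w' → {'t': 8, 'm': 7}
counts['t'] = 3 → {'t': 3, 'm': 7}
del 't' → {'m': 7}
counts['s'] = counts['m']+2 = 9 → {'m': 7, 's': 9}
counts['g'] = 3 → {'m': 7, 's': 9, 'g': 3}
counts['e'] = counts['s']+3 = 12 → {'m': 7, 's': 9, 'g': 3, 'e': 12}
counts['m'] = 7+4 = 11 → {'m': 11, 's': 9, 'g': 3, 'e': 12}
del 'g' → {'m': 11, 's': 9, 'e': 12}
sum of values = 32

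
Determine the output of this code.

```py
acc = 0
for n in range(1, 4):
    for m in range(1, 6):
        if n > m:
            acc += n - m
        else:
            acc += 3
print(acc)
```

40

n=1,m=1: not 1>1, acc = 0+3 = 3
n=1,m=2: not 1>2, acc = 3+3 = 6
n=1,m=3: not 1>3, acc = 6+3 = 9
n=1,m=4: not 1>4, acc = 9+3 = 12
n=1,m=5: not 1>5, acc = 12+3 = 15
n=2,m=1: 2>1, acc = 15+1 = 16
n=2,m=2: not 2>2, acc = 16+3 = 19
n=2,m=3: not 2>3, acc = 19+3 = 22
n=2,m=4: not 2>4, acc = 22+3 = 25
n=2,m=5: not 2>5, acc = 25+3 = 28
n=3,m=1: 3>1, acc = 28+2 = 30
n=3,m=2: 3>2, acc = 30+1 = 31
n=3,m=3: not 3>3, acc = 31+3 = 34
n=3,m=4: not 3>4, acc = 34+3 = 37
n=3,m=5: not 3>5, acc = 37+3 = 40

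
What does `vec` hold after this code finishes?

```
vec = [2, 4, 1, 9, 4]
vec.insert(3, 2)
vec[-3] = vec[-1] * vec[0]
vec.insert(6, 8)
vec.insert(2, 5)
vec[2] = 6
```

[2, 4, 6, 1, 8, 9, 4, 8]

insert 2 at 3 → [2, 4, 1, 2, 9, 4]
vec[-3] = vec[-1]*vec[0] = 4*2 = 8 → [2, 4, 1, 8, 9, 4]
insert 8 at 6 → [2, 4, 1, 8, 9, 4, 8]
insert 5 at 2 → [2, 4, 5, 1, 8, 9, 4, 8]
vec[2] = 6 → [2, 4, 6, 1, 8, 9, 4, 8]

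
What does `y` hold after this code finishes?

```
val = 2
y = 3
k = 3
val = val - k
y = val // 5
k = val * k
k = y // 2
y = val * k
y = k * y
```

-1

val = 2-3 = -1
y = (-1)//5 = -1
k = (-1)*3 = -3
k = (-1)//2 = -1
y = (-1)*(-1) = 1
y = (-1)*1 = -1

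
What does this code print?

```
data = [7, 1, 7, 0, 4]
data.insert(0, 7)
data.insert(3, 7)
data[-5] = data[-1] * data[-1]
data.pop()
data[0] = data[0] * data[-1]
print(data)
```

[0, 7, 16, 7, 7, 0]

insert 7 at 0 → [7, 7, 1, 7, 0, 4]
insert 7 at 3 → [7, 7, 1, 7, 7, 0, 4]
data[-5] = data[-1]*data[-1] = 4*4 = 16 → [7, 7, 16, 7, 7, 0, 4]
pop() removes 4 → [7, 7, 16, 7, 7, 0]
data[0] = data[0]*data[-1] = 7*0 = 0 → [0, 7, 16, 7, 7, 0]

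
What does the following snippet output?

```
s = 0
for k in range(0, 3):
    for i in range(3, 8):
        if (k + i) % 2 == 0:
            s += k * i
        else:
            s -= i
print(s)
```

-5

k=0,i=3: odd sum, s = 0-3 = -3
k=0,i=4: even sum, s = (-3)+0 = -3
k=0,i=5: odd sum, s = (-3)-5 = -8
k=0,i=6: even sum, s = (-8)+0 = -8
k=0,i=7: odd sum, s = (-8)-7 = -15
k=1,i=3: even sum, s = (-15)+3 = -12
k=1,i=4: odd sum, s = (-12)-4 = -16
k=1,i=5: even sum, s = (-16)+5 = -11
k=1,i=6: odd sum, s = (-11)-6 = -17
k=1,i=7: even sum, s = (-17)+7 = -10
k=2,i=3: odd sum, s = (-10)-3 = -13
k=2,i=4: even sum, s = (-13)+8 = -5
k=2,i=5: odd sum, s = (-5)-5 = -10
k=2,i=6: even sum, s = (-10)+12 = 2
k=2,i=7: odd sum, s = 2-7 = -5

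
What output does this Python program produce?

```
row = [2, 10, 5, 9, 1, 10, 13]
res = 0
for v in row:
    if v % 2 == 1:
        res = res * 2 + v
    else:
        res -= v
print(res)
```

v=2: not odd, res = 0-2 = -2
v=10: not odd, res = (-2)-10 = -12
v=5: odd, res = (-12)*2+5 = -19
v=9: odd, res = (-19)*2+9 = -29
v=1: odd, res = (-29)*2+1 = -57
v=10: not odd, res = (-57)-10 = -67
v=13: odd, res = (-67)*2+13 = -121

-121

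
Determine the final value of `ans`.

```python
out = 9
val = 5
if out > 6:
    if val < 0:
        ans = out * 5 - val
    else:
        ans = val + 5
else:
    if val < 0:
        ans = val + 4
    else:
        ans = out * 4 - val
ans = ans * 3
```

30

out=9, val=5
out > 6 is True; val < 0 is False
→ ans = val + 5 = 10
ans = 10*3 = 30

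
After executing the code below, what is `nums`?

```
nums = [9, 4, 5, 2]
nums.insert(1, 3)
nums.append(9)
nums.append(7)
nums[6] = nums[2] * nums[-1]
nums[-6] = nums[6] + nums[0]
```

[9, 37, 4, 5, 2, 9, 28]

insert 3 at 1 → [9, 3, 4, 5, 2]
append 9 → [9, 3, 4, 5, 2, 9]
append 7 → [9, 3, 4, 5, 2, 9, 7]
nums[6] = nums[2]*nums[-1] = 4*7 = 28 → [9, 3, 4, 5, 2, 9, 28]
nums[-6] = nums[6]+nums[0] = 28+9 = 37 → [9, 37, 4, 5, 2, 9, 28]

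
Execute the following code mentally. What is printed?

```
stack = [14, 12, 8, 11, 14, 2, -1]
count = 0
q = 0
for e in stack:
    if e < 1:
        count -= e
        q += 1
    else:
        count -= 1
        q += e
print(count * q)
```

e=14: not <1, count = 0-1 = -1; q=14
e=12: not <1, count = (-1)-1 = -2; q=26
e=8: not <1, count = (-2)-1 = -3; q=34
e=11: not <1, count = (-3)-1 = -4; q=45
e=14: not <1, count = (-4)-1 = -5; q=59
e=2: not <1, count = (-5)-1 = -6; q=61
e=-1: <1, count = (-6)-(-1) = -5; q=62
count*q = (-5)*62 = -310

-310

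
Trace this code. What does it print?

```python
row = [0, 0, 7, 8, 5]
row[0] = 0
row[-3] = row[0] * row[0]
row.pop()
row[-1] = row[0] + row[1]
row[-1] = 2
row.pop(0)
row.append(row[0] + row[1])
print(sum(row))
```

2

row[0] = 0 → [0, 0, 7, 8, 5]
row[-3] = row[0]*row[0] = 0*0 = 0 → [0, 0, 0, 8, 5]
pop() removes 5 → [0, 0, 0, 8]
row[-1] = row[0]+row[1] = 0+0 = 0 → [0, 0, 0, 0]
row[-1] = 2 → [0, 0, 0, 2]
pop(0) removes 0 → [0, 0, 2]
append row[0]+row[1] = 0+0 = 0 → [0, 0, 2, 0]
sum = 2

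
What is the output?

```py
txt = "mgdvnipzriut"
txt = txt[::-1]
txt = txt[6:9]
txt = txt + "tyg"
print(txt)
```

reverse → 'tuirzpinvdgm'
slice [6:9] → 'inv'
+ 'tyg' → 'invtyg'

invtyg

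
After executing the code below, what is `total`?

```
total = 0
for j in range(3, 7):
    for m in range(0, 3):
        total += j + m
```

66

j=3,m=0: total = 0+3 = 3
j=3,m=1: total = 3+4 = 7
j=3,m=2: total = 7+5 = 12
j=4,m=0: total = 12+4 = 16
j=4,m=1: total = 16+5 = 21
j=4,m=2: total = 21+6 = 27
j=5,m=0: total = 27+5 = 32
j=5,m=1: total = 32+6 = 38
j=5,m=2: total = 38+7 = 45
j=6,m=0: total = 45+6 = 51
j=6,m=1: total = 51+7 = 58
j=6,m=2: total = 58+8 = 66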